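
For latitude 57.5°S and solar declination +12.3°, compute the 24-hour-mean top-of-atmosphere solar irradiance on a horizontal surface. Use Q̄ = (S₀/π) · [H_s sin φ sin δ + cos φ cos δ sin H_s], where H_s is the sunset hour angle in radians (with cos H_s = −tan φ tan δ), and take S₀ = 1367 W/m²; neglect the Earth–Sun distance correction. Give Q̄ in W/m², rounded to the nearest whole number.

119 W/m²

The sunset hour angle satisfies cos H_s = −tan φ tan δ = 0.3422, giving H_s = 69.99°. In radians, H_s = 1.2216.
H_s sin φ sin δ = 1.2216 × -0.8434 × 0.2130 = -0.2195.
cos φ cos δ sin H_s = 0.5373 × 0.9770 × 0.9396 = 0.4932.
Q̄ = (1367/π) × (-0.2195 + 0.4932) = 435.13 × 0.2737 = 119.10 W/m².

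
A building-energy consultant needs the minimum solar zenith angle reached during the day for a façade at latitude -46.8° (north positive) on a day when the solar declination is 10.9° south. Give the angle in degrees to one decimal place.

35.9°

At local solar noon the hour angle is zero, so the zenith angle is |φ − δ| = |-46.8° − (-10.9°)| = 35.9°.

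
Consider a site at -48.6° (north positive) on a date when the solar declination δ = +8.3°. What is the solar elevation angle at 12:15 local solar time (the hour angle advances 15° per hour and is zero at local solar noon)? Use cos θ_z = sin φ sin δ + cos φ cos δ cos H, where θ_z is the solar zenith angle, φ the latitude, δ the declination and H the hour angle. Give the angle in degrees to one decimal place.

33.0°

Hour angle H = 15° × (12.25 − 12) = 3.75°.
cos θ_z = sin(-48.6°) sin(8.3°) + cos(-48.6°) cos(8.3°) cos(3.75°) = -0.1083 + 0.6530 = 0.5447.
θ_z = arccos(0.5447) = 57.00°, so the elevation is 90° − 57.00° = 33.00°.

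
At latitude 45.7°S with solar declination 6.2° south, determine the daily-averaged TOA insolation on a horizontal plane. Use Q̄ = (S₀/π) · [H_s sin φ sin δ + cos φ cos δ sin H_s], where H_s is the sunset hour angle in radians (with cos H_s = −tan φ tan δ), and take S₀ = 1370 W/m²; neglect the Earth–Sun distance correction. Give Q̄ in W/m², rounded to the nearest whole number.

358 W/m²

−tan φ tan δ = −(-1.0247)(-0.1086) = -0.1113; H_s = arccos(-0.1113) = 96.39°. In radians, H_s = 1.6823.
H_s sin φ sin δ = 1.6823 × -0.7157 × -0.1080 = 0.1300.
cos φ cos δ sin H_s = 0.6984 × 0.9942 × 0.9938 = 0.6900.
Q̄ = (1370/π) × (0.1300 + 0.6900) = 436.08 × 0.8200 = 357.59 W/m².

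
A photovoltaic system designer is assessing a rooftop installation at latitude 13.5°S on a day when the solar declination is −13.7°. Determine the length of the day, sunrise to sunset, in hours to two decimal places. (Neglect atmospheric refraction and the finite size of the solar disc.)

12.45 hours

cos H_s = −tan(-13.5°) · tan(-13.7°) = -0.0585, so H_s = arccos(-0.0585) = 93.35°.
Day length = 2 H_s / 15° h⁻¹ = 186.70° / 15 = 12.447 h.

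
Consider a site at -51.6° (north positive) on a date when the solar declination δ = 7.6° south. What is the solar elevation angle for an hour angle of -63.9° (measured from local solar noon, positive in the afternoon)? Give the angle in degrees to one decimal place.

22.0°

With φ = -51.6°, δ = -7.6°, H = -63.90°: sin φ sin δ = 0.1036, cos φ cos δ cos H = 0.2709, so cos θ_z = 0.3745.
θ_z = arccos(0.3745) = 68.01°, so the elevation is 90° − 68.01° = 21.99°.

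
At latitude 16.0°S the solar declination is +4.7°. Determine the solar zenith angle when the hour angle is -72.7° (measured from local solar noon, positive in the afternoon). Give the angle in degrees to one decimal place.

74.8°

With φ = -16.0°, δ = 4.7°, H = -72.70°: sin φ sin δ = -0.0226, cos φ cos δ cos H = 0.2849, so cos θ_z = 0.2623.
θ_z = arccos(0.2623) = 74.79°.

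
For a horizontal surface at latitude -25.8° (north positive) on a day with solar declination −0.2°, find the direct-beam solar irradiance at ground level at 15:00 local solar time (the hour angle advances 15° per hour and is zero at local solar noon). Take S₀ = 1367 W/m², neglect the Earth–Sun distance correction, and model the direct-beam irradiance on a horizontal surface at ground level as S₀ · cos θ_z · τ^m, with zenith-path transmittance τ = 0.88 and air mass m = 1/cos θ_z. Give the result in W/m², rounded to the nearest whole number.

714 W/m²

Hour angle H = 15° × (15 − 12) = 45.00°.
With φ = -25.8°, δ = -0.2°, H = 45.00°: sin φ sin δ = 0.0015, cos φ cos δ cos H = 0.6366, so cos θ_z = 0.6381.
Air mass m = 1/cos θ_z = 1/0.6381 = 1.567; τ^m = 0.88^1.567 = 0.8185.
Surface direct beam = 1367 × 0.6381 × 0.8185 = 713.96 W/m².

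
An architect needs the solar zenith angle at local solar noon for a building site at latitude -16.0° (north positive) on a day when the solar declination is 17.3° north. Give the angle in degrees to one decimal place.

At local solar noon the hour angle is zero, so the zenith angle is |φ − δ| = |-16.0° − (17.3°)| = 33.3°.

33.3°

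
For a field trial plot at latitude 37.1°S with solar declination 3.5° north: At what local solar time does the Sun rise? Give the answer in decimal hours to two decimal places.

The sunset hour angle satisfies cos H_s = −tan φ tan δ = 0.0463, giving H_s = 87.35°.
Sunrise is at 12 − H_s/15 = 12 − 5.823 = 6.177 h local solar time.

6.18 h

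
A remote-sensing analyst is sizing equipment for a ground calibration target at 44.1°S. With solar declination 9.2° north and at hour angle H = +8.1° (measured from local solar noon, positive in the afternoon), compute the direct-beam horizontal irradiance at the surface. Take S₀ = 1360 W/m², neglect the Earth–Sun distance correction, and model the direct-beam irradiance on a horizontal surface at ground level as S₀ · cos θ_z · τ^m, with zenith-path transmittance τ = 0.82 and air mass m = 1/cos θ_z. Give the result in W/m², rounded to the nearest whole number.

574 W/m²

With φ = -44.1°, δ = 9.2°, H = 8.10°: sin φ sin δ = -0.1113, cos φ cos δ cos H = 0.7018, so cos θ_z = 0.5905.
Air mass m = 1/cos θ_z = 1/0.5905 = 1.693; τ^m = 0.82^1.693 = 0.7146.
Surface direct beam = 1360 × 0.5905 × 0.7146 = 573.88 W/m².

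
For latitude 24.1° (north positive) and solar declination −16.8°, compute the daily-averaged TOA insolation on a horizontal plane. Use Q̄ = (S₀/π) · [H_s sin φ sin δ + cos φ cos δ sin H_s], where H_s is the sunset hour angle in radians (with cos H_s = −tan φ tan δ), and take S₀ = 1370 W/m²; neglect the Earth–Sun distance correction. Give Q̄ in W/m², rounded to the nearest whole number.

−tan φ tan δ = −(0.4473)(-0.3019) = 0.1350; H_s = arccos(0.1350) = 82.24°. In radians, H_s = 1.4354.
H_s sin φ sin δ = 1.4354 × 0.4083 × -0.2890 = -0.1694.
cos φ cos δ sin H_s = 0.9128 × 0.9573 × 0.9908 = 0.8658.
Q̄ = (1370/π) × (-0.1694 + 0.8658) = 436.08 × 0.6964 = 303.69 W/m².

304 W/m²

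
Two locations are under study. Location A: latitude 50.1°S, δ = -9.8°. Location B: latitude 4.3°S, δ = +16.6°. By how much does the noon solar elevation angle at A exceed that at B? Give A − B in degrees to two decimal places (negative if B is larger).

A: 90° − |-50.1 − (-9.8)| = 49.70°.
B: 90° − |-4.3 − (16.6)| = 69.10°.
A − B = 49.70 − 69.10 = -19.40°.

-19.40°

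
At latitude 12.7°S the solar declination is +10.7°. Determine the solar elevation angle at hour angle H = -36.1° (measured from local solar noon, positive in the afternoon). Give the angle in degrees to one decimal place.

47.2°

cos θ_z = sin φ sin δ + cos φ cos δ cos H = (-0.2198)(0.1857) + (0.9755)(0.9826)(0.8080) = 0.7337.
θ_z = arccos(0.7337) = 42.80°, so the elevation is 90° − 42.80° = 47.20°.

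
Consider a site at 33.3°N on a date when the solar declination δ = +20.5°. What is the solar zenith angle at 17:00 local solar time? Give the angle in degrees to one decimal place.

Hour angle H = 15° × (17 − 12) = 75.00°.
cos θ_z = sin φ sin δ + cos φ cos δ cos H = (0.5490)(0.3502) + (0.8358)(0.9367)(0.2588) = 0.3949.
θ_z = arccos(0.3949) = 66.74°.

66.7°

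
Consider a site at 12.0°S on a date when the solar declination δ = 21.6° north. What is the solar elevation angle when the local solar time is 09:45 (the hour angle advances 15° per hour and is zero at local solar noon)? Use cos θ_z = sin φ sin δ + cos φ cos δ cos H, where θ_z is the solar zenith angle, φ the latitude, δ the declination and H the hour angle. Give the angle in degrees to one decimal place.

Hour angle H = 15° × (9.75 − 12) = -33.75°.
cos θ_z = sin φ sin δ + cos φ cos δ cos H = (-0.2079)(0.3681) + (0.9781)(0.9298)(0.8315) = 0.6797.
θ_z = arccos(0.6797) = 47.18°, so the elevation is 90° − 47.18° = 42.82°.

42.8°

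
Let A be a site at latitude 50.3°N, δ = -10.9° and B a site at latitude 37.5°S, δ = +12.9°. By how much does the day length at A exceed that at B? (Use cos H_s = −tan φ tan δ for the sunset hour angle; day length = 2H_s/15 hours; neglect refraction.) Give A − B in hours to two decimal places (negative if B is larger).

-0.44 h

A: H_s = arccos(−tan 50.3° · tan -10.9°) = 76.59°, so 2H_s/15 = 10.2120 h.
B: H_s = arccos(−tan -37.5° · tan 12.9°) = 79.88°, so 2H_s/15 = 10.6507 h.
A − B = 10.2120 − 10.6507 = -0.4387 h.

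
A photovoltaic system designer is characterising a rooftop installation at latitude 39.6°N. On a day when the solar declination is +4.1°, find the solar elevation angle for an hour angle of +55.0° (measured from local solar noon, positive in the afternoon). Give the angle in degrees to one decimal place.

cos θ_z = sin(39.6°) sin(4.1°) + cos(39.6°) cos(4.1°) cos(55.00°) = 0.0456 + 0.4408 = 0.4864.
θ_z = arccos(0.4864) = 60.90°, so the elevation is 90° − 60.90° = 29.10°.

29.1°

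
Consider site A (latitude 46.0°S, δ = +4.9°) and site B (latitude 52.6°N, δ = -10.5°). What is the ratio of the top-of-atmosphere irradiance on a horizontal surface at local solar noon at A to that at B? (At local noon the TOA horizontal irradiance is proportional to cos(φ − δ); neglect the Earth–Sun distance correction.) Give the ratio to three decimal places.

A: cos θ_z = cos(-46.0° − (4.9°)) = 0.6307.
B: cos θ_z = cos(52.6° − (-10.5°)) = 0.4524.
Ratio A/B = 0.6307 / 0.4524 = 1.3941.

1.394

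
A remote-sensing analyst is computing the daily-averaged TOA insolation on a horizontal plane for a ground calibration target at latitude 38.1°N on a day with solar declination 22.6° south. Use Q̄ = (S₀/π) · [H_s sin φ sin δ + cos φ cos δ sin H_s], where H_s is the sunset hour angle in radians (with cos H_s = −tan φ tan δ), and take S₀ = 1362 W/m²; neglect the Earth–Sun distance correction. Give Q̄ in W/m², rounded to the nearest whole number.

170 W/m²

cos H_s = −tan(38.1°) · tan(-22.6°) = 0.3264, so H_s = arccos(0.3264) = 70.95°. In radians, H_s = 1.2383.
H_s sin φ sin δ = 1.2383 × 0.6170 × -0.3843 = -0.2936.
cos φ cos δ sin H_s = 0.7869 × 0.9232 × 0.9452 = 0.6867.
Q̄ = (1362/π) × (-0.2936 + 0.6867) = 433.54 × 0.3931 = 170.42 W/m².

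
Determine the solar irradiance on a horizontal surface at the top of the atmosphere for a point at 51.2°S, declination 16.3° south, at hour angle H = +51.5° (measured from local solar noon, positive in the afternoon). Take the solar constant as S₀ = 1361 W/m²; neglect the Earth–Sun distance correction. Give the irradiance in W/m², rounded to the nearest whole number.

cos θ_z = sin(-51.2°) sin(-16.3°) + cos(-51.2°) cos(-16.3°) cos(51.50°) = 0.2187 + 0.3744 = 0.5931.
Top-of-atmosphere irradiance = S₀ cos θ_z = 1361 × 0.5931 = 807.21 W/m².

807 W/m²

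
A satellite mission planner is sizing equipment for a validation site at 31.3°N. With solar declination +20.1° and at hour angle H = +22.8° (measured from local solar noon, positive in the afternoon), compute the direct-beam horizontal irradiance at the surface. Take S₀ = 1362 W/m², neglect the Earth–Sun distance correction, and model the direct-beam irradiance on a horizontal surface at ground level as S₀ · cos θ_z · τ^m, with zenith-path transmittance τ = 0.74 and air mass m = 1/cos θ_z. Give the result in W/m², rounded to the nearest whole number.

901 W/m²

With φ = 31.3°, δ = 20.1°, H = 22.80°: sin φ sin δ = 0.1785, cos φ cos δ cos H = 0.7397, so cos θ_z = 0.9182.
Air mass m = 1/cos θ_z = 1/0.9182 = 1.089; τ^m = 0.74^1.089 = 0.7204.
Surface direct beam = 1362 × 0.9182 × 0.7204 = 900.92 W/m².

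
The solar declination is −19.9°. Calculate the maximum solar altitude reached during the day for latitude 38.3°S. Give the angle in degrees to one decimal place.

71.6°

At local solar noon the hour angle is zero, so the elevation is 90° − |φ − δ| = 90° − |-38.3° − (-19.9°)| = 90° − 18.4° = 71.6°.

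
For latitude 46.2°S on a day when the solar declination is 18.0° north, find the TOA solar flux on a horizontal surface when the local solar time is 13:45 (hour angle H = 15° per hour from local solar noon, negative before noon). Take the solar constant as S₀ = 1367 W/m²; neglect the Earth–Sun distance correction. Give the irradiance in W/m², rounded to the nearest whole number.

Hour angle H = 15° × (13.75 − 12) = 26.25°.
cos θ_z = sin φ sin δ + cos φ cos δ cos H = (-0.7218)(0.3090) + (0.6921)(0.9511)(0.8969) = 0.3674.
Top-of-atmosphere irradiance = S₀ cos θ_z = 1367 × 0.3674 = 502.24 W/m².

502 W/m²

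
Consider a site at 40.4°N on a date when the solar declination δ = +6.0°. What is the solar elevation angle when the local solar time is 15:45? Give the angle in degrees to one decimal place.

Hour angle H = 15° × (15.75 − 12) = 56.25°.
cos θ_z = sin(40.4°) sin(6.0°) + cos(40.4°) cos(6.0°) cos(56.25°) = 0.0677 + 0.4208 = 0.4885.
θ_z = arccos(0.4885) = 60.76°, so the elevation is 90° − 60.76° = 29.24°.

29.2°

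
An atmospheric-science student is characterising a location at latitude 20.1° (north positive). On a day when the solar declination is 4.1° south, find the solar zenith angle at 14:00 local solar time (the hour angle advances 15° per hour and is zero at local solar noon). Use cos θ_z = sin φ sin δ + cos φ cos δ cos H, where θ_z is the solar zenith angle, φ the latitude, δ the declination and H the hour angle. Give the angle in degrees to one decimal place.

Hour angle H = 15° × (14 − 12) = 30.00°.
With φ = 20.1°, δ = -4.1°, H = 30.00°: sin φ sin δ = -0.0246, cos φ cos δ cos H = 0.8112, so cos θ_z = 0.7866.
θ_z = arccos(0.7866) = 38.13°.

38.1°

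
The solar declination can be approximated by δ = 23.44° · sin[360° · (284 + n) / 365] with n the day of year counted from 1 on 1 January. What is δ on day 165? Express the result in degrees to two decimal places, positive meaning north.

360 × (284 + 165) / 365 = 442.849°; sin(442.849°) = 0.9922.
δ = 23.44 × 0.9922 = 23.257° ≈ +23.26°.

+23.26°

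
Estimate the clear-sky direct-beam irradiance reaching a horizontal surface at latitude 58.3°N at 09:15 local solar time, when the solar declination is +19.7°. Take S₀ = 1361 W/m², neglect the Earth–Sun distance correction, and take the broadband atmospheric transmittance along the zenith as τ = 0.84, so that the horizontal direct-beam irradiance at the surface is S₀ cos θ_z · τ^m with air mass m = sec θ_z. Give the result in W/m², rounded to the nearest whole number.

Hour angle H = 15° × (9.25 − 12) = -41.25°.
cos θ_z = sin(58.3°) sin(19.7°) + cos(58.3°) cos(19.7°) cos(-41.25°) = 0.2868 + 0.3719 = 0.6587.
Air mass m = 1/cos θ_z = 1/0.6587 = 1.518; τ^m = 0.84^1.518 = 0.7675.
Surface direct beam = 1361 × 0.6587 × 0.7675 = 688.06 W/m².

688 W/m²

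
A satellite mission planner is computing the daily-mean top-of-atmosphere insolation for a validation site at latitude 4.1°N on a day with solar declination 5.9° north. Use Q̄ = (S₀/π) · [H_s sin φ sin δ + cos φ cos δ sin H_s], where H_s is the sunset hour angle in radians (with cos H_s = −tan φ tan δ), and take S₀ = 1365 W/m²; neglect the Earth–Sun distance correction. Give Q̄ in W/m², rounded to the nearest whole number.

436 W/m²

−tan φ tan δ = −(0.0717)(0.1033) = -0.0074; H_s = arccos(-0.0074) = 90.42°. In radians, H_s = 1.5781.
H_s sin φ sin δ = 1.5781 × 0.0715 × 0.1028 = 0.0116.
cos φ cos δ sin H_s = 0.9974 × 0.9947 × 1.0000 = 0.9921.
Q̄ = (1365/π) × (0.0116 + 0.9921) = 434.49 × 1.0037 = 436.10 W/m².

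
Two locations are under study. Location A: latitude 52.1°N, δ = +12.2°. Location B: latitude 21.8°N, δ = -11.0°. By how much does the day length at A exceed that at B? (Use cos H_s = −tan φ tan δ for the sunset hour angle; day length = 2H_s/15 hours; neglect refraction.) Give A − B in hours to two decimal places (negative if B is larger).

A: H_s = arccos(−tan 52.1° · tan 12.2°) = 106.12°, so 2H_s/15 = 14.1493 h.
B: H_s = arccos(−tan 21.8° · tan -11.0°) = 85.54°, so 2H_s/15 = 11.4053 h.
A − B = 14.1493 − 11.4053 = 2.7440 h.

+2.74 h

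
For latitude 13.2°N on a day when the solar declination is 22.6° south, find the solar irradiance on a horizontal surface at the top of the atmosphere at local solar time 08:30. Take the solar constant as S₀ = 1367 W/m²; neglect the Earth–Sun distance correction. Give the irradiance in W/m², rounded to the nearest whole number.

Hour angle H = 15° × (8.5 − 12) = -52.50°.
cos θ_z = sin(13.2°) sin(-22.6°) + cos(13.2°) cos(-22.6°) cos(-52.50°) = -0.0878 + 0.5472 = 0.4594.
Top-of-atmosphere irradiance = S₀ cos θ_z = 1367 × 0.4594 = 628.00 W/m².

628 W/m²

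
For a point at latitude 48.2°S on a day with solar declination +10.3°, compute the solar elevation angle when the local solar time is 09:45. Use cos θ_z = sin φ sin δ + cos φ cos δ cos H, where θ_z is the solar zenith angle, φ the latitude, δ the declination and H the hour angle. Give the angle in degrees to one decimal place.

Hour angle H = 15° × (9.75 − 12) = -33.75°.
cos θ_z = sin φ sin δ + cos φ cos δ cos H = (-0.7455)(0.1788) + (0.6665)(0.9839)(0.8315) = 0.4120.
θ_z = arccos(0.4120) = 65.67°, so the elevation is 90° − 65.67° = 24.33°.

24.3°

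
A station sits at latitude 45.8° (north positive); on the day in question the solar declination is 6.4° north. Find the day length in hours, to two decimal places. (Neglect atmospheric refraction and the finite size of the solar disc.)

cos H_s = −tan(45.8°) · tan(6.4°) = -0.1153, so H_s = arccos(-0.1153) = 96.62°.
Day length = 2 H_s / 15° h⁻¹ = 193.24° / 15 = 12.883 h.

12.88 hours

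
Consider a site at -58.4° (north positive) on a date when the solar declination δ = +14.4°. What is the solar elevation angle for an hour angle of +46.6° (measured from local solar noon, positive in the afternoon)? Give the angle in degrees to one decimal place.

cos θ_z = sin φ sin δ + cos φ cos δ cos H = (-0.8517)(0.2487) + (0.5240)(0.9686)(0.6871) = 0.1369.
θ_z = arccos(0.1369) = 82.13°, so the elevation is 90° − 82.13° = 7.87°.

7.9°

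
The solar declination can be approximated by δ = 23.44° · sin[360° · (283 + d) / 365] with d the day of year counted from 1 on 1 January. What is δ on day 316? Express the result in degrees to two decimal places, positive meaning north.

360 × (283 + 316) / 365 = 590.795°; sin(590.795°) = -0.7749.
δ = 23.44 × -0.7749 = -18.164° ≈ -18.16°.

-18.16°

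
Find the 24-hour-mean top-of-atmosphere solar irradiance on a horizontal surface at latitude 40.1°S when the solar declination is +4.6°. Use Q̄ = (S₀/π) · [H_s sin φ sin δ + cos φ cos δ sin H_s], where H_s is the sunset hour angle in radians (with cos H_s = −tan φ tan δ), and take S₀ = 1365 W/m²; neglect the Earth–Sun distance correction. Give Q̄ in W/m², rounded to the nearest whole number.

297 W/m²

The sunset hour angle satisfies cos H_s = −tan φ tan δ = 0.0678, giving H_s = 86.11°. In radians, H_s = 1.5029.
H_s sin φ sin δ = 1.5029 × -0.6441 × 0.0802 = -0.0776.
cos φ cos δ sin H_s = 0.7649 × 0.9968 × 0.9977 = 0.7607.
Q̄ = (1365/π) × (-0.0776 + 0.7607) = 434.49 × 0.6831 = 296.80 W/m².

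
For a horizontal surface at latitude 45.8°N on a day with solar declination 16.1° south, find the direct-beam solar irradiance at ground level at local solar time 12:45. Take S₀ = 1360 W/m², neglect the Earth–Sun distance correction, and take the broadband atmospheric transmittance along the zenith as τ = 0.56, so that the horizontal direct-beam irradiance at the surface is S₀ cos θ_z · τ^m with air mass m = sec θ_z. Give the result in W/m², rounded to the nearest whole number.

176 W/m²

Hour angle H = 15° × (12.75 − 12) = 11.25°.
cos θ_z = sin φ sin δ + cos φ cos δ cos H = (0.7169)(-0.2773) + (0.6972)(0.9608)(0.9808) = 0.4582.
Air mass m = 1/cos θ_z = 1/0.4582 = 2.182; τ^m = 0.56^2.182 = 0.2822.
Surface direct beam = 1360 × 0.4582 × 0.2822 = 175.85 W/m².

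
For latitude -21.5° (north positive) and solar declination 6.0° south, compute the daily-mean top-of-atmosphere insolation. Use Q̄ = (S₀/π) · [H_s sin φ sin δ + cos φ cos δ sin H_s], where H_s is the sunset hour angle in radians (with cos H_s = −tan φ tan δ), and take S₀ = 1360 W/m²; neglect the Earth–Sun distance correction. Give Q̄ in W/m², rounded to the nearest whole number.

The sunset hour angle satisfies cos H_s = −tan φ tan δ = -0.0414, giving H_s = 92.37°. In radians, H_s = 1.6122.
H_s sin φ sin δ = 1.6122 × -0.3665 × -0.1045 = 0.0617.
cos φ cos δ sin H_s = 0.9304 × 0.9945 × 0.9991 = 0.9245.
Q̄ = (1360/π) × (0.0617 + 0.9245) = 432.90 × 0.9862 = 426.93 W/m².

427 W/m²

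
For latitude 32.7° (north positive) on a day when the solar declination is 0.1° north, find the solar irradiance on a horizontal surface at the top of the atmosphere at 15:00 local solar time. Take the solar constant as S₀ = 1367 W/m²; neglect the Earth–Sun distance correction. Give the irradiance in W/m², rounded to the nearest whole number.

815 W/m²

Hour angle H = 15° × (15 − 12) = 45.00°.
cos θ_z = sin(32.7°) sin(0.1°) + cos(32.7°) cos(0.1°) cos(45.00°) = 0.0009 + 0.5950 = 0.5959.
Top-of-atmosphere irradiance = S₀ cos θ_z = 1367 × 0.5959 = 814.60 W/m².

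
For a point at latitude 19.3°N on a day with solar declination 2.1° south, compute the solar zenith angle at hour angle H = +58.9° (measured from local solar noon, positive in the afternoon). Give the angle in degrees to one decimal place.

61.6°

With φ = 19.3°, δ = -2.1°, H = 58.90°: sin φ sin δ = -0.0121, cos φ cos δ cos H = 0.4872, so cos θ_z = 0.4751.
θ_z = arccos(0.4751) = 61.63°.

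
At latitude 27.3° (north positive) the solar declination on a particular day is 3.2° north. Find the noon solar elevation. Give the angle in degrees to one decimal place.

65.9°

At local solar noon the hour angle is zero, so the elevation is 90° − |φ − δ| = 90° − |27.3° − (3.2°)| = 90° − 24.1° = 65.9°.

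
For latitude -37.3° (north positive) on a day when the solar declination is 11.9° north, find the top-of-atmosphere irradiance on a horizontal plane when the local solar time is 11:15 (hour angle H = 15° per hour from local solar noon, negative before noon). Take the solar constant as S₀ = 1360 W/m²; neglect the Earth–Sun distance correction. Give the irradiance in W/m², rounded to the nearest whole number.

868 W/m²

Hour angle H = 15° × (11.25 − 12) = -11.25°.
cos θ_z = sin(-37.3°) sin(11.9°) + cos(-37.3°) cos(11.9°) cos(-11.25°) = -0.1250 + 0.7634 = 0.6384.
Top-of-atmosphere irradiance = S₀ cos θ_z = 1360 × 0.6384 = 868.22 W/m².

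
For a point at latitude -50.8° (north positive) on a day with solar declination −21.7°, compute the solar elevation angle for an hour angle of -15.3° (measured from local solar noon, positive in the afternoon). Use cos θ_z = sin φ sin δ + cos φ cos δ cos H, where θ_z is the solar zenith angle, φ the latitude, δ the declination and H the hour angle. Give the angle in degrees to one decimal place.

cos θ_z = sin(-50.8°) sin(-21.7°) + cos(-50.8°) cos(-21.7°) cos(-15.30°) = 0.2865 + 0.5664 = 0.8529.
θ_z = arccos(0.8529) = 31.47°, so the elevation is 90° − 31.47° = 58.53°.

58.5°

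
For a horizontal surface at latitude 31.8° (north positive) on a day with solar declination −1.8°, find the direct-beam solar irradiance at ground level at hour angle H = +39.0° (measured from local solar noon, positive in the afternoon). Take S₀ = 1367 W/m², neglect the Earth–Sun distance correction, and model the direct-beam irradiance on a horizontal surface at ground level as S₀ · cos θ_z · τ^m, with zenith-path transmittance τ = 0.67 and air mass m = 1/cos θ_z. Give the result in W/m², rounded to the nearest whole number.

472 W/m²

With φ = 31.8°, δ = -1.8°, H = 39.00°: sin φ sin δ = -0.0166, cos φ cos δ cos H = 0.6602, so cos θ_z = 0.6436.
Air mass m = 1/cos θ_z = 1/0.6436 = 1.554; τ^m = 0.67^1.554 = 0.5367.
Surface direct beam = 1367 × 0.6436 × 0.5367 = 472.19 W/m².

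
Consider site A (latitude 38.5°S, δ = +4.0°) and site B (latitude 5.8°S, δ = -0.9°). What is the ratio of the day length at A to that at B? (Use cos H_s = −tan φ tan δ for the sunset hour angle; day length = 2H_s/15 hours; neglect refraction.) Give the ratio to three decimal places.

A: H_s = arccos(−tan -38.5° · tan 4.0°) = 86.81°, so 2H_s/15 = 11.5747 h.
B: H_s = arccos(−tan -5.8° · tan -0.9°) = 90.09°, so 2H_s/15 = 12.0120 h.
Ratio A/B = 11.5747 / 12.0120 = 0.9636.

0.964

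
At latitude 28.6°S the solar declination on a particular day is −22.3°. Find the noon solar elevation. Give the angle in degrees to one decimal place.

At local solar noon the hour angle is zero, so the elevation is 90° − |φ − δ| = 90° − |-28.6° − (-22.3°)| = 90° − 6.3° = 83.7°.

83.7°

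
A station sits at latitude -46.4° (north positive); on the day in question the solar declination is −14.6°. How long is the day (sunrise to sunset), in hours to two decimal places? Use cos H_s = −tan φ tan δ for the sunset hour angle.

14.12 hours

−tan φ tan δ = −(-1.0501)(-0.2605) = -0.2736; H_s = arccos(-0.2736) = 105.88°.
Day length = 2 H_s / 15° h⁻¹ = 211.76° / 15 = 14.117 h.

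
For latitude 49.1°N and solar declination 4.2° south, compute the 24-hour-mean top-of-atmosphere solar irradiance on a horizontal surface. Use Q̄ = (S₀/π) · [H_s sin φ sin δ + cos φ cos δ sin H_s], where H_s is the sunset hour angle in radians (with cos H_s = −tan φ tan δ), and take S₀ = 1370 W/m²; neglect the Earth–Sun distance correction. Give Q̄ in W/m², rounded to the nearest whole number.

cos H_s = −tan(49.1°) · tan(-4.2°) = 0.0848, so H_s = arccos(0.0848) = 85.14°. In radians, H_s = 1.4860.
H_s sin φ sin δ = 1.4860 × 0.7559 × -0.0732 = -0.0822.
cos φ cos δ sin H_s = 0.6547 × 0.9973 × 0.9964 = 0.6506.
Q̄ = (1370/π) × (-0.0822 + 0.6506) = 436.08 × 0.5684 = 247.87 W/m².

248 W/m²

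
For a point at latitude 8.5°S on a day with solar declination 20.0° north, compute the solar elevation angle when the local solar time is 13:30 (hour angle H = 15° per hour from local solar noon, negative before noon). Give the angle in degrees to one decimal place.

53.9°

Hour angle H = 15° × (13.5 − 12) = 22.50°.
With φ = -8.5°, δ = 20.0°, H = 22.50°: sin φ sin δ = -0.0506, cos φ cos δ cos H = 0.8586, so cos θ_z = 0.8080.
θ_z = arccos(0.8080) = 36.10°, so the elevation is 90° − 36.10° = 53.90°.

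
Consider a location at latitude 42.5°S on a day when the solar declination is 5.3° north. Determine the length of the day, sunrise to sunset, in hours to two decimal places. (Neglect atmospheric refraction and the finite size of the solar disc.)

11.35 hours

−tan φ tan δ = −(-0.9163)(0.0928) = 0.0850; H_s = arccos(0.0850) = 85.12°.
Day length = 2 H_s / 15° h⁻¹ = 170.24° / 15 = 11.349 h.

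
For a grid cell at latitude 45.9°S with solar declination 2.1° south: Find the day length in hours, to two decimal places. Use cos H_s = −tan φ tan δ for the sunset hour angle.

The sunset hour angle satisfies cos H_s = −tan φ tan δ = -0.0378, giving H_s = 92.17°.
Day length = 2 H_s / 15° h⁻¹ = 184.34° / 15 = 12.289 h.

12.29 hours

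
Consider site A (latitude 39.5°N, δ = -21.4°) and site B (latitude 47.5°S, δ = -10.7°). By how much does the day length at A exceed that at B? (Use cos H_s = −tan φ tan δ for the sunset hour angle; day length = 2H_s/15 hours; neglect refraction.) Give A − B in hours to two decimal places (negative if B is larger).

-4.10 h

A: H_s = arccos(−tan 39.5° · tan -21.4°) = 71.15°, so 2H_s/15 = 9.4867 h.
B: H_s = arccos(−tan -47.5° · tan -10.7°) = 101.90°, so 2H_s/15 = 13.5867 h.
A − B = 9.4867 − 13.5867 = -4.1000 h.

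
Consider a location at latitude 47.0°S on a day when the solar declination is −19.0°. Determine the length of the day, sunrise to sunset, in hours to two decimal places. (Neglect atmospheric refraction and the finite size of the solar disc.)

−tan φ tan δ = −(-1.0724)(-0.3443) = -0.3692; H_s = arccos(-0.3692) = 111.67°.
Day length = 2 H_s / 15° h⁻¹ = 223.34° / 15 = 14.889 h.

14.89 hours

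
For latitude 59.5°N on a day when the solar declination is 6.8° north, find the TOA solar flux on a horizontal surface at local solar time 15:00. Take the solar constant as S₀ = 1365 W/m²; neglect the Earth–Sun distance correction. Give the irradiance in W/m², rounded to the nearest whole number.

Hour angle H = 15° × (15 − 12) = 45.00°.
cos θ_z = sin φ sin δ + cos φ cos δ cos H = (0.8616)(0.1184) + (0.5075)(0.9930)(0.7071) = 0.4584.
Top-of-atmosphere irradiance = S₀ cos θ_z = 1365 × 0.4584 = 625.72 W/m².

626 W/m²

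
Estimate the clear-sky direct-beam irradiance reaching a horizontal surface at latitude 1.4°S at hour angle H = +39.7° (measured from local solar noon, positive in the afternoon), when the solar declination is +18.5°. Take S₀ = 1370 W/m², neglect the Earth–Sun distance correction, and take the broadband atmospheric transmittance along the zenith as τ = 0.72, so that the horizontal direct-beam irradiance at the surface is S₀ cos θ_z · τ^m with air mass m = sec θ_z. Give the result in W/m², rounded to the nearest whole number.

cos θ_z = sin φ sin δ + cos φ cos δ cos H = (-0.0244)(0.3173) + (0.9997)(0.9483)(0.7694) = 0.7217.
Air mass m = 1/cos θ_z = 1/0.7217 = 1.386; τ^m = 0.72^1.386 = 0.6343.
Surface direct beam = 1370 × 0.7217 × 0.6343 = 627.15 W/m².

627 W/m²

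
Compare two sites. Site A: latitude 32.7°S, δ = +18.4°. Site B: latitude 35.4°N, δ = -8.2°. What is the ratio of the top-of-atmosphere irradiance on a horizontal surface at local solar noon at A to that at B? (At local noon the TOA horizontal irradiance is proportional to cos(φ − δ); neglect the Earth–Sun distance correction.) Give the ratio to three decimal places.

A: cos θ_z = cos(-32.7° − (18.4°)) = 0.6280.
B: cos θ_z = cos(35.4° − (-8.2°)) = 0.7242.
Ratio A/B = 0.6280 / 0.7242 = 0.8672.

0.867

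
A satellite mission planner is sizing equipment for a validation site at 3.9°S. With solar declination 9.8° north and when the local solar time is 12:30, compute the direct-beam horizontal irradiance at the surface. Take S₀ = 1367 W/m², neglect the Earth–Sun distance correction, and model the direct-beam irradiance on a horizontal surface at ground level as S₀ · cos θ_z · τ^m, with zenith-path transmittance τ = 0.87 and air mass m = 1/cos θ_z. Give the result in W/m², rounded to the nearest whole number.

1139 W/m²

Hour angle H = 15° × (12.5 − 12) = 7.50°.
With φ = -3.9°, δ = 9.8°, H = 7.50°: sin φ sin δ = -0.0116, cos φ cos δ cos H = 0.9747, so cos θ_z = 0.9631.
Air mass m = 1/cos θ_z = 1/0.9631 = 1.038; τ^m = 0.87^1.038 = 0.8654.
Surface direct beam = 1367 × 0.9631 × 0.8654 = 1139.35 W/m².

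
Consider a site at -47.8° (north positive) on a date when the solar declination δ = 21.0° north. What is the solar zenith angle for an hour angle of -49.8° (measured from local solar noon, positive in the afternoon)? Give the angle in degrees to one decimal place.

82.0°

cos θ_z = sin(-47.8°) sin(21.0°) + cos(-47.8°) cos(21.0°) cos(-49.80°) = -0.2655 + 0.4048 = 0.1393.
θ_z = arccos(0.1393) = 81.99°.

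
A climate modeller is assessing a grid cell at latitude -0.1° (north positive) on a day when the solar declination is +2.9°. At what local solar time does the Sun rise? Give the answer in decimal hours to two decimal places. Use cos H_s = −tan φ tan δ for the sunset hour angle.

6.00 h

cos H_s = −tan(-0.1°) · tan(2.9°) = 0.0001, so H_s = arccos(0.0001) = 89.99°.
Sunrise is at 12 − H_s/15 = 12 − 5.999 = 6.001 h local solar time.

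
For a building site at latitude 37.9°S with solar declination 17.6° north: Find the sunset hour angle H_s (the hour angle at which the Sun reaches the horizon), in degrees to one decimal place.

75.7°

cos H_s = −tan(-37.9°) · tan(17.6°) = 0.2469, so H_s = arccos(0.2469) = 75.71°.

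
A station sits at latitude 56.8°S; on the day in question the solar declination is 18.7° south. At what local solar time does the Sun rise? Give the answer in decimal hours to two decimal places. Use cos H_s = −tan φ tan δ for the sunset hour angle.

3.92 h

−tan φ tan δ = −(-1.5282)(-0.3385) = -0.5173; H_s = arccos(-0.5173) = 121.15°.
Sunrise is at 12 − H_s/15 = 12 − 8.077 = 3.923 h local solar time.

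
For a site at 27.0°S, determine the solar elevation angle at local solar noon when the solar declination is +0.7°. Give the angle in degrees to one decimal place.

At local solar noon the hour angle is zero, so the elevation is 90° − |φ − δ| = 90° − |-27.0° − (0.7°)| = 90° − 27.7° = 62.3°.

62.3°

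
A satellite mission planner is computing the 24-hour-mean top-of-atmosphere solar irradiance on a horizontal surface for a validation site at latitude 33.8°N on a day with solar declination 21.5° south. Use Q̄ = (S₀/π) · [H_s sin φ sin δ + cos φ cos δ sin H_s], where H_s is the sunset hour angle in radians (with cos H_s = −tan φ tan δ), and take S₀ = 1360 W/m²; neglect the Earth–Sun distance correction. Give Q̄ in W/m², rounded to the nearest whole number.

The sunset hour angle satisfies cos H_s = −tan φ tan δ = 0.2637, giving H_s = 74.71°. In radians, H_s = 1.3039.
H_s sin φ sin δ = 1.3039 × 0.5563 × -0.3665 = -0.2658.
cos φ cos δ sin H_s = 0.8310 × 0.9304 × 0.9646 = 0.7458.
Q̄ = (1360/π) × (-0.2658 + 0.7458) = 432.90 × 0.4800 = 207.79 W/m².

208 W/m²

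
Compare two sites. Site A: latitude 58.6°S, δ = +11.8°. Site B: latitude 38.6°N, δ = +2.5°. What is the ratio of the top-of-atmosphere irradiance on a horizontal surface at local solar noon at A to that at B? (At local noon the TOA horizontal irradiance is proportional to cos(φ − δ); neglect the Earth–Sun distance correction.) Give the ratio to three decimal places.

A: cos θ_z = cos(-58.6° − (11.8°)) = 0.3355.
B: cos θ_z = cos(38.6° − (2.5°)) = 0.8080.
Ratio A/B = 0.3355 / 0.8080 = 0.4152.

0.415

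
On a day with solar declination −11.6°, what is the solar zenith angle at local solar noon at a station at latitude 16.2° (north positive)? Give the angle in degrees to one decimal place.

At local solar noon the hour angle is zero, so the zenith angle is |φ − δ| = |16.2° − (-11.6°)| = 27.8°.

27.8°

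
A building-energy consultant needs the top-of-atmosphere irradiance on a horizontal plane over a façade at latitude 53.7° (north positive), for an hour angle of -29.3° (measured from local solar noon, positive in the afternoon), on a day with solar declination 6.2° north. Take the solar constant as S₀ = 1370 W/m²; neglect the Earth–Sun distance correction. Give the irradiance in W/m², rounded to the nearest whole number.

cos θ_z = sin φ sin δ + cos φ cos δ cos H = (0.8059)(0.1080) + (0.5920)(0.9942)(0.8721) = 0.6003.
Top-of-atmosphere irradiance = S₀ cos θ_z = 1370 × 0.6003 = 822.41 W/m².

822 W/m²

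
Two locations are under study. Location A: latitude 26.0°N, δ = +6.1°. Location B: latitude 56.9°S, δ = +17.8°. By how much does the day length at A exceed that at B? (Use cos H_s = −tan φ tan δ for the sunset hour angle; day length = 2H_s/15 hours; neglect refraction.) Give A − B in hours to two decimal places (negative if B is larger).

A: H_s = arccos(−tan 26.0° · tan 6.1°) = 92.99°, so 2H_s/15 = 12.3987 h.
B: H_s = arccos(−tan -56.9° · tan 17.8°) = 60.49°, so 2H_s/15 = 8.0653 h.
A − B = 12.3987 − 8.0653 = 4.3334 h.

+4.33 h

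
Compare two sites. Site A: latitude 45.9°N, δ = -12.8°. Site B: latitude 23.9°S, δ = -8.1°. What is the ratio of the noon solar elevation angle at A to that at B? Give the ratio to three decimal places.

0.422

A: 90° − |45.9 − (-12.8)| = 31.30°.
B: 90° − |-23.9 − (-8.1)| = 74.20°.
Ratio A/B = 31.3000 / 74.2000 = 0.4218.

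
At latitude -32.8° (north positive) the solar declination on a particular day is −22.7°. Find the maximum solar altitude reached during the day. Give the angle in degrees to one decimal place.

79.9°

At local solar noon the hour angle is zero, so the elevation is 90° − |φ − δ| = 90° − |-32.8° − (-22.7°)| = 90° − 10.1° = 79.9°.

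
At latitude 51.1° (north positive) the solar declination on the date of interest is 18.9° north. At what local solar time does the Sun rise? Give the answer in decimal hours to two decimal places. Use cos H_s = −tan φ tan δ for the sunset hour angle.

4.33 h

The sunset hour angle satisfies cos H_s = −tan φ tan δ = -0.4243, giving H_s = 115.11°.
Sunrise is at 12 − H_s/15 = 12 − 7.674 = 4.326 h local solar time.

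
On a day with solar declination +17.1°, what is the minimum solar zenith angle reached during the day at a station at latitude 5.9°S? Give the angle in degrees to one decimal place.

At local solar noon the hour angle is zero, so the zenith angle is |φ − δ| = |-5.9° − (17.1°)| = 23.0°.

23.0°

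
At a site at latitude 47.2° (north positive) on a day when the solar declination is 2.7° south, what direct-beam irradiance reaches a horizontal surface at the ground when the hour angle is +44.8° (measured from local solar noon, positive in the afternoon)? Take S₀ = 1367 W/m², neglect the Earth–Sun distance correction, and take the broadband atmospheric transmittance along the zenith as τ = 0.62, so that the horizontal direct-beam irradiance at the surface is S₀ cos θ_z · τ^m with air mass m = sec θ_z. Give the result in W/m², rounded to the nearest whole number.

cos θ_z = sin(47.2°) sin(-2.7°) + cos(47.2°) cos(-2.7°) cos(44.80°) = -0.0346 + 0.4816 = 0.4470.
Air mass m = 1/cos θ_z = 1/0.4470 = 2.237; τ^m = 0.62^2.237 = 0.3432.
Surface direct beam = 1367 × 0.4470 × 0.3432 = 209.71 W/m².

210 W/m²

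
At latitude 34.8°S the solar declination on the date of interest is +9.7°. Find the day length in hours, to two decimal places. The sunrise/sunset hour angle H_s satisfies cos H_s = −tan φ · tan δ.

11.09 hours

cos H_s = −tan(-34.8°) · tan(9.7°) = 0.1188, so H_s = arccos(0.1188) = 83.18°.
Day length = 2 H_s / 15° h⁻¹ = 166.36° / 15 = 11.091 h.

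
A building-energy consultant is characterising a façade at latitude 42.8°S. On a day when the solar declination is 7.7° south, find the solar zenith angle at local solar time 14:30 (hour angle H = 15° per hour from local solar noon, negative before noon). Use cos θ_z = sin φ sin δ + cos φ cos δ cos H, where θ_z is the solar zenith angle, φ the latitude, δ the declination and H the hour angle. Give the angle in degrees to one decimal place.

Hour angle H = 15° × (14.5 − 12) = 37.50°.
With φ = -42.8°, δ = -7.7°, H = 37.50°: sin φ sin δ = 0.0910, cos φ cos δ cos H = 0.5769, so cos θ_z = 0.6679.
θ_z = arccos(0.6679) = 48.09°.

48.1°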